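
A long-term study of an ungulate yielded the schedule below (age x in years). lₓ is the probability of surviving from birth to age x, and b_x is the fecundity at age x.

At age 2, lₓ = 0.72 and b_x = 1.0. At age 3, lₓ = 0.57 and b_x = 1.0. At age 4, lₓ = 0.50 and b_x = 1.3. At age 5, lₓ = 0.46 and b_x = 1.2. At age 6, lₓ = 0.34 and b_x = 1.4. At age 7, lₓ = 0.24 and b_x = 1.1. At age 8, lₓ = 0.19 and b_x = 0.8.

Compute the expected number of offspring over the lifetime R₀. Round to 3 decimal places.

R₀ = Σ lₓ b_x:
  age 2: 0.72 × 1.0 = 0.7200
  age 3: 0.57 × 1.0 = 0.5700
  age 4: 0.50 × 1.3 = 0.6500
  age 5: 0.46 × 1.2 = 0.5520
  age 6: 0.34 × 1.4 = 0.4760
  age 7: 0.24 × 1.1 = 0.2640
  age 8: 0.19 × 0.8 = 0.1520
R₀ = 0.7200 + 0.5700 + 0.6500 + 0.5520 + 0.4760 + 0.2640 + 0.1520 = 3.3840

3.384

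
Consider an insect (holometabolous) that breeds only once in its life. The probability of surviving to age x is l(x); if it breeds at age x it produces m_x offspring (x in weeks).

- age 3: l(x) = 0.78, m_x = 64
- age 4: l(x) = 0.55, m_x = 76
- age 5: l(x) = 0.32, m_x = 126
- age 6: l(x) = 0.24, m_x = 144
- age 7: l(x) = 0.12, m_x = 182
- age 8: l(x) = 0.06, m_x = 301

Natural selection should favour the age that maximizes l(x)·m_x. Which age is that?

Expected offspring if breeding at age x = l(x) × m_x:
  age 3: 0.78 × 64 = 49.920
  age 4: 0.55 × 76 = 41.800
  age 5: 0.32 × 126 = 40.320
  age 6: 0.24 × 144 = 34.560
  age 7: 0.12 × 182 = 21.840
  age 8: 0.06 × 301 = 18.060
Maximum at age 3 (49.920).

3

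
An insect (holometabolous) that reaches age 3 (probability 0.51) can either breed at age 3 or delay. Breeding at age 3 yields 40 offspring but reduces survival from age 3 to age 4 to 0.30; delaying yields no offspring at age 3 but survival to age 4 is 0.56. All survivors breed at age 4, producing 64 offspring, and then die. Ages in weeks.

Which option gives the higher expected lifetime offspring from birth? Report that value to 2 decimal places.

30.19

breed at age 3: R₀ = 0.51 × (40 + 0.30 × 64) = 0.51 × 59.2000 = 30.1920
delay to age 4: R₀ = 0.51 × (0.56 × 64) = 0.51 × 35.8400 = 18.2784
Higher: breed at age 3 (30.1920).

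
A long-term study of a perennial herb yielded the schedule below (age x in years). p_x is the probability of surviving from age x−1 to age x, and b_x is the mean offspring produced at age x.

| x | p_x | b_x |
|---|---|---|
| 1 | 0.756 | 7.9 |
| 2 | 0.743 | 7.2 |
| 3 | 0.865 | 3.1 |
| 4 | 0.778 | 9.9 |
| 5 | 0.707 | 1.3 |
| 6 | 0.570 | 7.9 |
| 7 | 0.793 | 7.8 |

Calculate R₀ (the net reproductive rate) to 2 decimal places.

17.76

Survivorship from birth: l_x = p_1·p_2·…·p_x.
  l_1 = 0.75600
  l_2 = 0.56171
  l_3 = 0.48588
  l_4 = 0.37801
  l_5 = 0.26725
  l_6 = 0.15234
  l_7 = 0.12080
R₀ = Σ l_x b_x:
  age 1: 0.75600 × 7.9 = 5.9724
  age 2: 0.56171 × 7.2 = 4.0443
  age 3: 0.48588 × 3.1 = 1.5062
  age 4: 0.37801 × 9.9 = 3.7423
  age 5: 0.26725 × 1.3 = 0.3474
  age 6: 0.15234 × 7.9 = 1.2035
  age 7: 0.12080 × 7.8 = 0.9422
R₀ = 5.9724 + 4.0443 + 1.5062 + 3.7423 + 0.3474 + 1.2035 + 0.9422 = 17.7584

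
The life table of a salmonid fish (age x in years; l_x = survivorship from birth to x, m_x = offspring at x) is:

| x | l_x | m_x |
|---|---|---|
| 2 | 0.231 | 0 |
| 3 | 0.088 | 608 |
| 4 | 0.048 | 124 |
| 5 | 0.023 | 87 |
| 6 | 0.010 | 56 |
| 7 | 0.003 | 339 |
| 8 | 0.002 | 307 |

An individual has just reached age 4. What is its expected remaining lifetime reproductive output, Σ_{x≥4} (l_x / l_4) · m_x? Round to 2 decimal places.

211.33

l_4 = 0.048. Conditional survival from age 4 to x is l_x / l_4.
  x=4: (0.048/0.048) × 124 = 124.0000
  x=5: (0.023/0.048) × 87 = 41.6875
  x=6: (0.010/0.048) × 56 = 11.6667
  x=7: (0.003/0.048) × 339 = 21.1875
  x=8: (0.002/0.048) × 307 = 12.7917
Sum = 124.0000 + 41.6875 + 11.6667 + 21.1875 + 12.7917 = 211.3333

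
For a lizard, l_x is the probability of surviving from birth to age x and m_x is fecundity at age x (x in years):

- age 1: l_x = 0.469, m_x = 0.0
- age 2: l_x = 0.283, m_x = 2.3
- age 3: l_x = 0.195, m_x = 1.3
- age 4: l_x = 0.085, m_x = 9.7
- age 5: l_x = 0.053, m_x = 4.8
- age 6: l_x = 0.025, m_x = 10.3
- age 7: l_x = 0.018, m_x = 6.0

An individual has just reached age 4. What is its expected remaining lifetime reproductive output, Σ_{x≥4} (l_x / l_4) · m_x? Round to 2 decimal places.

l_4 = 0.085. Conditional survival from age 4 to x is l_x / l_4.
  x=4: (0.085/0.085) × 9.7 = 9.7000
  x=5: (0.053/0.085) × 4.8 = 2.9929
  x=6: (0.025/0.085) × 10.3 = 3.0294
  x=7: (0.018/0.085) × 6.0 = 1.2706
Sum = 9.7000 + 2.9929 + 3.0294 + 1.2706 = 16.9929

16.99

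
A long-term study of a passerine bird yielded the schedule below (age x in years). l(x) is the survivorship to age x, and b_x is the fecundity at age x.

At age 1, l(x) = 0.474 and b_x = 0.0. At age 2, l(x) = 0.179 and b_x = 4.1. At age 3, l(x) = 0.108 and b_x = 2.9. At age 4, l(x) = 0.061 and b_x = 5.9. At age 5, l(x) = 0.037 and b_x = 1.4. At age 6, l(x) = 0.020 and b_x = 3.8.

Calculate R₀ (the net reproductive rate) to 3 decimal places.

R₀ = Σ l(x) b_x:
  age 1: 0.474 × 0.0 = 0.0000
  age 2: 0.179 × 4.1 = 0.7339
  age 3: 0.108 × 2.9 = 0.3132
  age 4: 0.061 × 5.9 = 0.3599
  age 5: 0.037 × 1.4 = 0.0518
  age 6: 0.020 × 3.8 = 0.0760
R₀ = 0.0000 + 0.7339 + 0.3132 + 0.3599 + 0.0518 + 0.0760 = 1.5348

1.535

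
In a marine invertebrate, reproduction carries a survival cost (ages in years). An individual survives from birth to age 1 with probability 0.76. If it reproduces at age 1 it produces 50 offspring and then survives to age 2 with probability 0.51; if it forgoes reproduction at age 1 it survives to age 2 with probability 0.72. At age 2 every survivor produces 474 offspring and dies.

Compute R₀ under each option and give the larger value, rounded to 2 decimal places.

259.37

breed at age 1: R₀ = 0.76 × (50 + 0.51 × 474) = 0.76 × 291.7400 = 221.7224
delay to age 2: R₀ = 0.76 × (0.72 × 474) = 0.76 × 341.2800 = 259.3728
Higher: delay to age 2 (259.3728).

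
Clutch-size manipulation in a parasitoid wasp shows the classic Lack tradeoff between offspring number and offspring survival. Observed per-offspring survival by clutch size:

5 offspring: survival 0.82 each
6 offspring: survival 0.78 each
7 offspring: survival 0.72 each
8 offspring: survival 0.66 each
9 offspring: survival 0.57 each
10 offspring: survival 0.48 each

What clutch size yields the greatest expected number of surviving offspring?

Expected surviving offspring = c × s(c):
  c=5: 5 × 0.82 = 4.100
  c=6: 6 × 0.78 = 4.680
  c=7: 7 × 0.72 = 5.040
  c=8: 8 × 0.66 = 5.280
  c=9: 9 × 0.57 = 5.130
  c=10: 10 × 0.48 = 4.800
Maximum at c = 8 (5.280 surviving offspring).

8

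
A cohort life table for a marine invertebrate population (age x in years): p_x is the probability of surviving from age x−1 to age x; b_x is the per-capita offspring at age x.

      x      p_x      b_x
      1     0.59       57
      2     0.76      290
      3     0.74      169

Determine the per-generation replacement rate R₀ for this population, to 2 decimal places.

219.74

Survivorship from birth: l_x = p_1·p_2·…·p_x.
  l_1 = 0.59000
  l_2 = 0.44840
  l_3 = 0.33182
R₀ = Σ l_x b_x:
  age 1: 0.59000 × 57 = 33.6300
  age 2: 0.44840 × 290 = 130.0360
  age 3: 0.33182 × 169 = 56.0776
R₀ = 33.6300 + 130.0360 + 56.0776 = 219.7436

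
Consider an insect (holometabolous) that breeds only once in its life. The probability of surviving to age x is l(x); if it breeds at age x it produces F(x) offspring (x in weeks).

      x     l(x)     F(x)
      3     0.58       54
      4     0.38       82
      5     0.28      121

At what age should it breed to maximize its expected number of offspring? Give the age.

5

Expected offspring if breeding at age x = l(x) × F(x):
  age 3: 0.58 × 54 = 31.320
  age 4: 0.38 × 82 = 31.160
  age 5: 0.28 × 121 = 33.880
Maximum at age 5 (33.880).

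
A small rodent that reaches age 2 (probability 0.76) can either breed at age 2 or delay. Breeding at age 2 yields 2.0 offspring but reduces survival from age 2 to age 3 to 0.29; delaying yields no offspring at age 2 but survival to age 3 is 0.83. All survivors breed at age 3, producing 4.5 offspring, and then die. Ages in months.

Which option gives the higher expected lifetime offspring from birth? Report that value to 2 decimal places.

2.84

breed at age 2: R₀ = 0.76 × (2.0 + 0.29 × 4.5) = 0.76 × 3.3050 = 2.5118
delay to age 3: R₀ = 0.76 × (0.83 × 4.5) = 0.76 × 3.7350 = 2.8386
Higher: delay to age 3 (2.8386).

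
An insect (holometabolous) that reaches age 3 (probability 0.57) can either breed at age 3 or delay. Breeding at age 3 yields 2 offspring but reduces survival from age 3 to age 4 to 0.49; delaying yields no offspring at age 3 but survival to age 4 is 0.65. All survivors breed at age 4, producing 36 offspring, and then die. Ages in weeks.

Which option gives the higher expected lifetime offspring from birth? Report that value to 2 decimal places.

13.34

breed at age 3: R₀ = 0.57 × (2 + 0.49 × 36) = 0.57 × 19.6400 = 11.1948
delay to age 4: R₀ = 0.57 × (0.65 × 36) = 0.57 × 23.4000 = 13.3380
Higher: delay to age 4 (13.3380).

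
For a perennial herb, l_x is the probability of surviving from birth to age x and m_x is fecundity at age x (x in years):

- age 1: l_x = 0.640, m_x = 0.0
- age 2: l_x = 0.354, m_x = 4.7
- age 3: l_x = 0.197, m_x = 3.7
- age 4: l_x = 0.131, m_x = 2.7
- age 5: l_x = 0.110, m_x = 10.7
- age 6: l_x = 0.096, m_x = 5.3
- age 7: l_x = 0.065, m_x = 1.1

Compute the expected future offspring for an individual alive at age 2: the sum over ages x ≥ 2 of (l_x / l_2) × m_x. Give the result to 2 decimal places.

l_2 = 0.354. Conditional survival from age 2 to x is l_x / l_2.
  x=2: (0.354/0.354) × 4.7 = 4.7000
  x=3: (0.197/0.354) × 3.7 = 2.0590
  x=4: (0.131/0.354) × 2.7 = 0.9992
  x=5: (0.110/0.354) × 10.7 = 3.3249
  x=6: (0.096/0.354) × 5.3 = 1.4373
  x=7: (0.065/0.354) × 1.1 = 0.2020
Sum = 4.7000 + 2.0590 + 0.9992 + 3.3249 + 1.4373 + 0.2020 = 12.7223

12.72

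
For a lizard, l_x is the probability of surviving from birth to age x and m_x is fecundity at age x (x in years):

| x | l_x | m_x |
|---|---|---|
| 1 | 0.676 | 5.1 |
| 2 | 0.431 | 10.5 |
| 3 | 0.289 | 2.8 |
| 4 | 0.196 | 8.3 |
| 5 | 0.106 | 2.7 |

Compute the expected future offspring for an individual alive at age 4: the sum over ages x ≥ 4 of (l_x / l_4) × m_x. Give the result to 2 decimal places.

l_4 = 0.196. Conditional survival from age 4 to x is l_x / l_4.
  x=4: (0.196/0.196) × 8.3 = 8.3000
  x=5: (0.106/0.196) × 2.7 = 1.4602
Sum = 8.3000 + 1.4602 = 9.7602

9.76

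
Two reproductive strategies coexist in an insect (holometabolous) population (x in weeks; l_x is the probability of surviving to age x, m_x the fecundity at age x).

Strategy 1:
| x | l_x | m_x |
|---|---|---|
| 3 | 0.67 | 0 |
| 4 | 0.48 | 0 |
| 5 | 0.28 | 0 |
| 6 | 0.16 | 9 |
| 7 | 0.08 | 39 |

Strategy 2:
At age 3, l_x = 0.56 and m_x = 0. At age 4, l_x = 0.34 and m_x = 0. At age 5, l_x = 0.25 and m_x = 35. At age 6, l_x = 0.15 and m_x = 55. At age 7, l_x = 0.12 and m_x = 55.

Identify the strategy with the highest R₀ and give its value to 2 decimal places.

23.60

Strategy 1: R₀ = 0.67×0 + 0.48×0 + 0.28×0 + 0.16×9 + 0.08×39 = 4.5600
Strategy 2: R₀ = 0.56×0 + 0.34×0 + 0.25×35 + 0.15×55 + 0.12×55 = 23.6000
Highest R₀: strategy 2 with 23.6000.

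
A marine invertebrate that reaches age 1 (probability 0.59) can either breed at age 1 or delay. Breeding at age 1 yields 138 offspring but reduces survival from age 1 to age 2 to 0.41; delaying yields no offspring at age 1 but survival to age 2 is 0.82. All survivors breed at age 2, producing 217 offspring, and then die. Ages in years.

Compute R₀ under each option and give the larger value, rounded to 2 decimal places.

breed at age 1: R₀ = 0.59 × (138 + 0.41 × 217) = 0.59 × 226.9700 = 133.9123
delay to age 2: R₀ = 0.59 × (0.82 × 217) = 0.59 × 177.9400 = 104.9846
Higher: breed at age 1 (133.9123).

133.91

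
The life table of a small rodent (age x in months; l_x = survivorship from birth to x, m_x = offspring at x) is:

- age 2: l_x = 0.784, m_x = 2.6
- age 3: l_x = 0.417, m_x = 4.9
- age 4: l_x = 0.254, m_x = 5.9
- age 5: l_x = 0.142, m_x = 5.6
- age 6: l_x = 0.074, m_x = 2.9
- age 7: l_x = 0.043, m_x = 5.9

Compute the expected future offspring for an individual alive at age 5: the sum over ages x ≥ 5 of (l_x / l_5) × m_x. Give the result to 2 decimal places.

8.90

l_5 = 0.142. Conditional survival from age 5 to x is l_x / l_5.
  x=5: (0.142/0.142) × 5.6 = 5.6000
  x=6: (0.074/0.142) × 2.9 = 1.5113
  x=7: (0.043/0.142) × 5.9 = 1.7866
Sum = 5.6000 + 1.5113 + 1.7866 = 8.8979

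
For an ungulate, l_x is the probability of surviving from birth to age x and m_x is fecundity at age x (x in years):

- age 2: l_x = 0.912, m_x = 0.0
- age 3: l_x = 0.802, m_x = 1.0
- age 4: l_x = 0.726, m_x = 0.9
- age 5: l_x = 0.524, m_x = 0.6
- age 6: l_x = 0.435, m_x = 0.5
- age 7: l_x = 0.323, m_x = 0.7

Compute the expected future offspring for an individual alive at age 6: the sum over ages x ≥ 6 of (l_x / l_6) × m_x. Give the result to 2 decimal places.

1.02

l_6 = 0.435. Conditional survival from age 6 to x is l_x / l_6.
  x=6: (0.435/0.435) × 0.5 = 0.5000
  x=7: (0.323/0.435) × 0.7 = 0.5198
Sum = 0.5000 + 0.5198 = 1.0198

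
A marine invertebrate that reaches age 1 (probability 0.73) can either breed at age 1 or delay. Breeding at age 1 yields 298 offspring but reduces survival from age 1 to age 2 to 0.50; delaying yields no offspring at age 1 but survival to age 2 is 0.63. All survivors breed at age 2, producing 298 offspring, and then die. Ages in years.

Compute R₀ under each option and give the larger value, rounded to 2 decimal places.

326.31

breed at age 1: R₀ = 0.73 × (298 + 0.50 × 298) = 0.73 × 447.0000 = 326.3100
delay to age 2: R₀ = 0.73 × (0.63 × 298) = 0.73 × 187.7400 = 137.0502
Higher: breed at age 1 (326.3100).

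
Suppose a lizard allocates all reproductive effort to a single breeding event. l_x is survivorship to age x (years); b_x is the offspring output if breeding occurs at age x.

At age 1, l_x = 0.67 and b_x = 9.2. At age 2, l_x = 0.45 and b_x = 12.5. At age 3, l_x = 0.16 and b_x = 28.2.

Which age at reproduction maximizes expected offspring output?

1

Expected offspring if breeding at age x = l_x × b_x:
  age 1: 0.67 × 9.2 = 6.164
  age 2: 0.45 × 12.5 = 5.625
  age 3: 0.16 × 28.2 = 4.512
Maximum at age 1 (6.164).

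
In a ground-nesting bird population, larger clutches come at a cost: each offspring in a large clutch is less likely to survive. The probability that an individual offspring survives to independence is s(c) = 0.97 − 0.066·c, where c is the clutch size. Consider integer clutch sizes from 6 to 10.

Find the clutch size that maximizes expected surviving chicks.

Expected surviving chicks = c × s(c):
  c=6: 6 × 0.574 = 3.444
  c=7: 7 × 0.508 = 3.556
  c=8: 8 × 0.442 = 3.536
  c=9: 9 × 0.376 = 3.384
  c=10: 10 × 0.310 = 3.100
Maximum at c = 7 (3.556 surviving chicks).

7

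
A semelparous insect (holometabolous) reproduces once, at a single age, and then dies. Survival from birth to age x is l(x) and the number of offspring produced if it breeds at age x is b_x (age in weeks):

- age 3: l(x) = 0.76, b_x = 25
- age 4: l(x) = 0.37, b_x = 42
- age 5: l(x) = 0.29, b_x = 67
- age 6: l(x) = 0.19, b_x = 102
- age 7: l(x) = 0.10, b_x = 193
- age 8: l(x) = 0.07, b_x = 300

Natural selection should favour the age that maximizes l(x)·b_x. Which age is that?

8

Expected offspring if breeding at age x = l(x) × b_x:
  age 3: 0.76 × 25 = 19.000
  age 4: 0.37 × 42 = 15.540
  age 5: 0.29 × 67 = 19.430
  age 6: 0.19 × 102 = 19.380
  age 7: 0.10 × 193 = 19.300
  age 8: 0.07 × 300 = 21.000
Maximum at age 8 (21.000).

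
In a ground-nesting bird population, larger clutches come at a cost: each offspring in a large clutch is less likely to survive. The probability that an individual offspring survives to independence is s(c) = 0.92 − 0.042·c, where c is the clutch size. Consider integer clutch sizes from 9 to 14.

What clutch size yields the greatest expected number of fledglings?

11

Expected fledglings = c × s(c):
  c=9: 9 × 0.542 = 4.878
  c=10: 10 × 0.500 = 5.000
  c=11: 11 × 0.458 = 5.038
  c=12: 12 × 0.416 = 4.992
  c=13: 13 × 0.374 = 4.862
  c=14: 14 × 0.332 = 4.648
Maximum at c = 11 (5.038 fledglings).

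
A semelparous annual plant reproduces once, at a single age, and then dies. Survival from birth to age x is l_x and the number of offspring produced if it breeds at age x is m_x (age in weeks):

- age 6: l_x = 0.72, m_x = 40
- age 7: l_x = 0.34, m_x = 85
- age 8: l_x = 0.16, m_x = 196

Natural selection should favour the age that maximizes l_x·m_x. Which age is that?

8

Expected offspring if breeding at age x = l_x × m_x:
  age 6: 0.72 × 40 = 28.800
  age 7: 0.34 × 85 = 28.900
  age 8: 0.16 × 196 = 31.360
Maximum at age 8 (31.360).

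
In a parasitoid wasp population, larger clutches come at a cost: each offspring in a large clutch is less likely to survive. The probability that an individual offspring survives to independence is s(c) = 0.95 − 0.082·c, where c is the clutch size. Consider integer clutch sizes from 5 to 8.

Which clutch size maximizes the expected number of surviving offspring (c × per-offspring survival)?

6

Expected surviving offspring = c × s(c):
  c=5: 5 × 0.540 = 2.700
  c=6: 6 × 0.458 = 2.748
  c=7: 7 × 0.376 = 2.632
  c=8: 8 × 0.294 = 2.352
Maximum at c = 6 (2.748 surviving offspring).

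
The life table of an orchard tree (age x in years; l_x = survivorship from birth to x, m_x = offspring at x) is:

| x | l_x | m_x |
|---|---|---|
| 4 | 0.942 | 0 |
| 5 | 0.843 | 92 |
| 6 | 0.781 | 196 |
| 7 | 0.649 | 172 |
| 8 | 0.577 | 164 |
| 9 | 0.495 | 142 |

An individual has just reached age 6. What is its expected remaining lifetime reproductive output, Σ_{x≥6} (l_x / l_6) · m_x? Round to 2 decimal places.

550.09

l_6 = 0.781. Conditional survival from age 6 to x is l_x / l_6.
  x=6: (0.781/0.781) × 196 = 196.0000
  x=7: (0.649/0.781) × 172 = 142.9296
  x=8: (0.577/0.781) × 164 = 121.1626
  x=9: (0.495/0.781) × 142 = 90.0000
Sum = 196.0000 + 142.9296 + 121.1626 + 90.0000 = 550.0922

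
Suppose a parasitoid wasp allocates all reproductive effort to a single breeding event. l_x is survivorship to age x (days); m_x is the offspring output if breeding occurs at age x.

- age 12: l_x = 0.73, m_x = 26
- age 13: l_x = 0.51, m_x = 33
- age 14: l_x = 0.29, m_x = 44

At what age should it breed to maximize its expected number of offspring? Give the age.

Expected offspring if breeding at age x = l_x × m_x:
  age 12: 0.73 × 26 = 18.980
  age 13: 0.51 × 33 = 16.830
  age 14: 0.29 × 44 = 12.760
Maximum at age 12 (18.980).

12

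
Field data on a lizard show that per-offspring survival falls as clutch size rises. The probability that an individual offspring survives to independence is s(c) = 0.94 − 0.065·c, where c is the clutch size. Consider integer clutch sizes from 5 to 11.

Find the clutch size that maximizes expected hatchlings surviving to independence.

7

Expected hatchlings surviving to independence = c × s(c):
  c=5: 5 × 0.615 = 3.075
  c=6: 6 × 0.550 = 3.300
  c=7: 7 × 0.485 = 3.395
  c=8: 8 × 0.420 = 3.360
  c=9: 9 × 0.355 = 3.195
  c=10: 10 × 0.290 = 2.900
  c=11: 11 × 0.225 = 2.475
Maximum at c = 7 (3.395 hatchlings surviving to independence).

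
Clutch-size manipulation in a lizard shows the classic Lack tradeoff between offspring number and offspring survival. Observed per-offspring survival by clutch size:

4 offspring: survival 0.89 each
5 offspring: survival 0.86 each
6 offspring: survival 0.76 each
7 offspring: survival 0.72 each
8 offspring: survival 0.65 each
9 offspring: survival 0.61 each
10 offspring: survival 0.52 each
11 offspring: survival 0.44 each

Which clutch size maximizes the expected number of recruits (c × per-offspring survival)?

Expected recruits = c × s(c):
  c=4: 4 × 0.89 = 3.560
  c=5: 5 × 0.86 = 4.300
  c=6: 6 × 0.76 = 4.560
  c=7: 7 × 0.72 = 5.040
  c=8: 8 × 0.65 = 5.200
  c=9: 9 × 0.61 = 5.490
  c=10: 10 × 0.52 = 5.200
  c=11: 11 × 0.44 = 4.840
Maximum at c = 9 (5.490 recruits).

9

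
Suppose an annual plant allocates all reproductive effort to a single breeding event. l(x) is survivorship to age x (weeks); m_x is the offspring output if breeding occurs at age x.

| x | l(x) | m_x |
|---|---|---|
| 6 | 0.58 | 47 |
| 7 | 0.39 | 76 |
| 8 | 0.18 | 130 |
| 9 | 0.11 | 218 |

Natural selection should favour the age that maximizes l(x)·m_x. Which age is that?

7

Expected offspring if breeding at age x = l(x) × m_x:
  age 6: 0.58 × 47 = 27.260
  age 7: 0.39 × 76 = 29.640
  age 8: 0.18 × 130 = 23.400
  age 9: 0.11 × 218 = 23.980
Maximum at age 7 (29.640).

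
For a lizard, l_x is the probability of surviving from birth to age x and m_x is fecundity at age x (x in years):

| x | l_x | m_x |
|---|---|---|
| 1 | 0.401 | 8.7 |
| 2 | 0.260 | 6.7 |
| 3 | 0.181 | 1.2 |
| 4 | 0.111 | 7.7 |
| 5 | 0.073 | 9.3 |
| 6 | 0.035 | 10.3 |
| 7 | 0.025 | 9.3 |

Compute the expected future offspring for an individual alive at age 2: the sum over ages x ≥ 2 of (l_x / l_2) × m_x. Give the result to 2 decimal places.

l_2 = 0.260. Conditional survival from age 2 to x is l_x / l_2.
  x=2: (0.260/0.260) × 6.7 = 6.7000
  x=3: (0.181/0.260) × 1.2 = 0.8354
  x=4: (0.111/0.260) × 7.7 = 3.2873
  x=5: (0.073/0.260) × 9.3 = 2.6112
  x=6: (0.035/0.260) × 10.3 = 1.3865
  x=7: (0.025/0.260) × 9.3 = 0.8942
Sum = 6.7000 + 0.8354 + 3.2873 + 2.6112 + 1.3865 + 0.8942 = 15.7146

15.71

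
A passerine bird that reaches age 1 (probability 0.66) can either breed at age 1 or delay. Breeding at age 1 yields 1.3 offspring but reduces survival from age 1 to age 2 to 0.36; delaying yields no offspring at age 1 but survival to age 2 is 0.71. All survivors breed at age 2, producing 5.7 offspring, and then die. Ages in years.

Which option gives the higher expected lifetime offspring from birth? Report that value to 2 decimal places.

2.67

breed at age 1: R₀ = 0.66 × (1.3 + 0.36 × 5.7) = 0.66 × 3.3520 = 2.2123
delay to age 2: R₀ = 0.66 × (0.71 × 5.7) = 0.66 × 4.0470 = 2.6710
Higher: delay to age 2 (2.6710).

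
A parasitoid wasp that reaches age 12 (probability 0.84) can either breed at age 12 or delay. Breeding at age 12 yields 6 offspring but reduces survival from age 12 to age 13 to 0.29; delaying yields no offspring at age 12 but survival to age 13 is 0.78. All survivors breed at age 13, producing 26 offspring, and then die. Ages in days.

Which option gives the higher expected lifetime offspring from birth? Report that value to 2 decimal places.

breed at age 12: R₀ = 0.84 × (6 + 0.29 × 26) = 0.84 × 13.5400 = 11.3736
delay to age 13: R₀ = 0.84 × (0.78 × 26) = 0.84 × 20.2800 = 17.0352
Higher: delay to age 13 (17.0352).

17.04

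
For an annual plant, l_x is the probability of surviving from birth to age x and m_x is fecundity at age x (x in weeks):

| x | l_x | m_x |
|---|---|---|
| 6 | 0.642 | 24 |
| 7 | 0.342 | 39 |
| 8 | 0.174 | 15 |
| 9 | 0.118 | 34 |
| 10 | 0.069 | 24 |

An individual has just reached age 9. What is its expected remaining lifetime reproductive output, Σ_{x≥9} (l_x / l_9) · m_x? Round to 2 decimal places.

48.03

l_9 = 0.118. Conditional survival from age 9 to x is l_x / l_9.
  x=9: (0.118/0.118) × 34 = 34.0000
  x=10: (0.069/0.118) × 24 = 14.0339
Sum = 34.0000 + 14.0339 = 48.0339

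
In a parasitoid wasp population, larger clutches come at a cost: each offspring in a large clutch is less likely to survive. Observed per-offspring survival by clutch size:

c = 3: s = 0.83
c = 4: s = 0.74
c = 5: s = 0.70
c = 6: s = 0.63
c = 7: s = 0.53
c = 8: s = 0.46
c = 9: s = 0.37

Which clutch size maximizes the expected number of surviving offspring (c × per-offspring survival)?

Expected surviving offspring = c × s(c):
  c=3: 3 × 0.83 = 2.490
  c=4: 4 × 0.74 = 2.960
  c=5: 5 × 0.70 = 3.500
  c=6: 6 × 0.63 = 3.780
  c=7: 7 × 0.53 = 3.710
  c=8: 8 × 0.46 = 3.680
  c=9: 9 × 0.37 = 3.330
Maximum at c = 6 (3.780 surviving offspring).

6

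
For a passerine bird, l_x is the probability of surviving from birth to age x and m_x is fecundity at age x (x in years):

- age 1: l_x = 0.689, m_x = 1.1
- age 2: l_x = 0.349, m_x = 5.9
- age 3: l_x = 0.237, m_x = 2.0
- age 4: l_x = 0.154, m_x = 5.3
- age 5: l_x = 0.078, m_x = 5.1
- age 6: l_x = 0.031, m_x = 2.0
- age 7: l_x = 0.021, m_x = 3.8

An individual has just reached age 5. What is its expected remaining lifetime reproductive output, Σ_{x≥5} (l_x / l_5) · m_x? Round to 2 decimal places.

6.92

l_5 = 0.078. Conditional survival from age 5 to x is l_x / l_5.
  x=5: (0.078/0.078) × 5.1 = 5.1000
  x=6: (0.031/0.078) × 2.0 = 0.7949
  x=7: (0.021/0.078) × 3.8 = 1.0231
Sum = 5.1000 + 0.7949 + 1.0231 = 6.9179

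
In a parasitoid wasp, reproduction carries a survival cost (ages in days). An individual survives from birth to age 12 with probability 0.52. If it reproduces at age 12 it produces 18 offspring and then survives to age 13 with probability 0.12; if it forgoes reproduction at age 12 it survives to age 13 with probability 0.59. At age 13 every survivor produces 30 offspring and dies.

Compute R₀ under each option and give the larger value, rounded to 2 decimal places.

11.23

breed at age 12: R₀ = 0.52 × (18 + 0.12 × 30) = 0.52 × 21.6000 = 11.2320
delay to age 13: R₀ = 0.52 × (0.59 × 30) = 0.52 × 17.7000 = 9.2040
Higher: breed at age 12 (11.2320).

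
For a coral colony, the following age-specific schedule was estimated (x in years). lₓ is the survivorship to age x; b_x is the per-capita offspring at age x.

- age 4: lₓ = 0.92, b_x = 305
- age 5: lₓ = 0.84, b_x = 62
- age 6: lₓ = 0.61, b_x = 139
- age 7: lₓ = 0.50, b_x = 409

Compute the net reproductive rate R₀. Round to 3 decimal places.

621.970

R₀ = Σ lₓ b_x:
  age 4: 0.92 × 305 = 280.6000
  age 5: 0.84 × 62 = 52.0800
  age 6: 0.61 × 139 = 84.7900
  age 7: 0.50 × 409 = 204.5000
R₀ = 280.6000 + 52.0800 + 84.7900 + 204.5000 = 621.9700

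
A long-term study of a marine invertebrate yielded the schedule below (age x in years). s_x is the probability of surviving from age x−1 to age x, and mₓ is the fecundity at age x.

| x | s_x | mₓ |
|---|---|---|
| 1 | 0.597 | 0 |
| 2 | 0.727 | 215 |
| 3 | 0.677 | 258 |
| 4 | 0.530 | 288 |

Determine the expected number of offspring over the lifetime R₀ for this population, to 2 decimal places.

213.97

Survivorship from birth: l_x = s_1·s_2·…·s_x.
  l_1 = 0.59700
  l_2 = 0.43402
  l_3 = 0.29383
  l_4 = 0.15573
R₀ = Σ l_x mₓ:
  age 1: 0.59700 × 0 = 0.0000
  age 2: 0.43402 × 215 = 93.3143
  age 3: 0.29383 × 258 = 75.8081
  age 4: 0.15573 × 288 = 44.8502
R₀ = 0.0000 + 93.3143 + 75.8081 + 44.8502 = 213.9727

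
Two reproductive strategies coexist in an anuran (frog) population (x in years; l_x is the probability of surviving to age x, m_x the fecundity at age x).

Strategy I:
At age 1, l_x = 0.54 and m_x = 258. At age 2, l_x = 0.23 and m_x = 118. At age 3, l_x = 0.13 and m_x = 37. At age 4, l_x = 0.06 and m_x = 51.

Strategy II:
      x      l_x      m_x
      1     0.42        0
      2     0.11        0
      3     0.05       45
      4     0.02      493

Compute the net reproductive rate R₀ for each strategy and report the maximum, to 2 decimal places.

Strategy I: R₀ = 0.54×258 + 0.23×118 + 0.13×37 + 0.06×51 = 174.3300
Strategy II: R₀ = 0.42×0 + 0.11×0 + 0.05×45 + 0.02×493 = 12.1100
Highest R₀: strategy I with 174.3300.

174.33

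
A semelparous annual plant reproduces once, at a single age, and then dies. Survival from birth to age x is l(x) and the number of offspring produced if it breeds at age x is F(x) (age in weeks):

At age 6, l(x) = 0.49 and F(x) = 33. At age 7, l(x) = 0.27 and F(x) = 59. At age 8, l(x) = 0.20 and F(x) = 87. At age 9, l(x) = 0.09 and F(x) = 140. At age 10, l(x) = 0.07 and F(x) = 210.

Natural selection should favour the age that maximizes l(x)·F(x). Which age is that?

8

Expected offspring if breeding at age x = l(x) × F(x):
  age 6: 0.49 × 33 = 16.170
  age 7: 0.27 × 59 = 15.930
  age 8: 0.20 × 87 = 17.400
  age 9: 0.09 × 140 = 12.600
  age 10: 0.07 × 210 = 14.700
Maximum at age 8 (17.400).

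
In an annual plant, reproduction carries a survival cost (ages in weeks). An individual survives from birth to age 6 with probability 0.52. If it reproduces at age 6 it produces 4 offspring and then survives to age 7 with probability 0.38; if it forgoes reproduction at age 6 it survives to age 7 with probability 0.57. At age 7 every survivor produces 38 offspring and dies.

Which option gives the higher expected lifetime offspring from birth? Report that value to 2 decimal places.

breed at age 6: R₀ = 0.52 × (4 + 0.38 × 38) = 0.52 × 18.4400 = 9.5888
delay to age 7: R₀ = 0.52 × (0.57 × 38) = 0.52 × 21.6600 = 11.2632
Higher: delay to age 7 (11.2632).

11.26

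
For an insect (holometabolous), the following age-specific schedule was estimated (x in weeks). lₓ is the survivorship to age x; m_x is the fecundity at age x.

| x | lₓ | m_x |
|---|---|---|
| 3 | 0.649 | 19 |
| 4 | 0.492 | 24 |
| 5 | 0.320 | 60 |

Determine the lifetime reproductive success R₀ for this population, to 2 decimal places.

43.34

R₀ = Σ lₓ m_x:
  age 3: 0.649 × 19 = 12.3310
  age 4: 0.492 × 24 = 11.8080
  age 5: 0.320 × 60 = 19.2000
R₀ = 12.3310 + 11.8080 + 19.2000 = 43.3390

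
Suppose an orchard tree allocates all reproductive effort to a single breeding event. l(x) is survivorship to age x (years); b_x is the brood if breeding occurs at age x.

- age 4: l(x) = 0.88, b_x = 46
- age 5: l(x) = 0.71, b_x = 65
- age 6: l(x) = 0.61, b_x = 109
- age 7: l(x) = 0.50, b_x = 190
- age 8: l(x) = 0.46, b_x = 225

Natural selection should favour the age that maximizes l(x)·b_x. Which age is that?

Expected offspring if breeding at age x = l(x) × b_x:
  age 4: 0.88 × 46 = 40.480
  age 5: 0.71 × 65 = 46.150
  age 6: 0.61 × 109 = 66.490
  age 7: 0.50 × 190 = 95.000
  age 8: 0.46 × 225 = 103.500
Maximum at age 8 (103.500).

8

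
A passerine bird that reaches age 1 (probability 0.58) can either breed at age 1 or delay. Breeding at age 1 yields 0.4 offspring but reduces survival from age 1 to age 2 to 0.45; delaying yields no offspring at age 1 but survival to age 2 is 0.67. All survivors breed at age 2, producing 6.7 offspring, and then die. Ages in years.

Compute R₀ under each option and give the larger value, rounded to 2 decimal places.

breed at age 1: R₀ = 0.58 × (0.4 + 0.45 × 6.7) = 0.58 × 3.4150 = 1.9807
delay to age 2: R₀ = 0.58 × (0.67 × 6.7) = 0.58 × 4.4890 = 2.6036
Higher: delay to age 2 (2.6036).

2.60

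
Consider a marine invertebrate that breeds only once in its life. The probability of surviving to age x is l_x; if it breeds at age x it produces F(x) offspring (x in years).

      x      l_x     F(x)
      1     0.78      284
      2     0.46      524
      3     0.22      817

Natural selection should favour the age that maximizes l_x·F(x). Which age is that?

Expected offspring if breeding at age x = l_x × F(x):
  age 1: 0.78 × 284 = 221.520
  age 2: 0.46 × 524 = 241.040
  age 3: 0.22 × 817 = 179.740
Maximum at age 2 (241.040).

2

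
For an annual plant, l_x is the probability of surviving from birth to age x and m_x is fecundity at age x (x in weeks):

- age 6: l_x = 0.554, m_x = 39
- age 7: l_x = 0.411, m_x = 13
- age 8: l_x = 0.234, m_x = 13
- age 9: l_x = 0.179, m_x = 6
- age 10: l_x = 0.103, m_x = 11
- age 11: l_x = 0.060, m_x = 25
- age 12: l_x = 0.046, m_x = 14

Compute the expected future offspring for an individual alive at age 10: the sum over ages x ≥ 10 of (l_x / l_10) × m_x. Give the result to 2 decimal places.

l_10 = 0.103. Conditional survival from age 10 to x is l_x / l_10.
  x=10: (0.103/0.103) × 11 = 11.0000
  x=11: (0.060/0.103) × 25 = 14.5631
  x=12: (0.046/0.103) × 14 = 6.2524
Sum = 11.0000 + 14.5631 + 6.2524 = 31.8155

31.82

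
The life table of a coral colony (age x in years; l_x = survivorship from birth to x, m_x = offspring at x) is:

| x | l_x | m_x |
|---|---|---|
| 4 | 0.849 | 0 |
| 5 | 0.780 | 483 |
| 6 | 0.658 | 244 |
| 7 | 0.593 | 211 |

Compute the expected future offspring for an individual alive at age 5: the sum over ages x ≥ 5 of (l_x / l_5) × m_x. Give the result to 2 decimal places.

849.25

l_5 = 0.780. Conditional survival from age 5 to x is l_x / l_5.
  x=5: (0.780/0.780) × 483 = 483.0000
  x=6: (0.658/0.780) × 244 = 205.8359
  x=7: (0.593/0.780) × 211 = 160.4141
Sum = 483.0000 + 205.8359 + 160.4141 = 849.2500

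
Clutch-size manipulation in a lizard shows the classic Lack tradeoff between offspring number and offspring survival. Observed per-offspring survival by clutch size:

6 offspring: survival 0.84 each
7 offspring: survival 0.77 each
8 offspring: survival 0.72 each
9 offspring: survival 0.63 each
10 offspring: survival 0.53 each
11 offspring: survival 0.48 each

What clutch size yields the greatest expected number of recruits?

Expected recruits = c × s(c):
  c=6: 6 × 0.84 = 5.040
  c=7: 7 × 0.77 = 5.390
  c=8: 8 × 0.72 = 5.760
  c=9: 9 × 0.63 = 5.670
  c=10: 10 × 0.53 = 5.300
  c=11: 11 × 0.48 = 5.280
Maximum at c = 8 (5.760 recruits).

8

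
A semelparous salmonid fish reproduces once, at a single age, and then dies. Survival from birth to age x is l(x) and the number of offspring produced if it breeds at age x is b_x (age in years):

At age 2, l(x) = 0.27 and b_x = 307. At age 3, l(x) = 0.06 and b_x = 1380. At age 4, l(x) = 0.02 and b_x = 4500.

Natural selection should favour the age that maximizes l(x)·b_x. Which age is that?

Expected offspring if breeding at age x = l(x) × b_x:
  age 2: 0.27 × 307 = 82.890
  age 3: 0.06 × 1380 = 82.800
  age 4: 0.02 × 4500 = 90.000
Maximum at age 4 (90.000).

4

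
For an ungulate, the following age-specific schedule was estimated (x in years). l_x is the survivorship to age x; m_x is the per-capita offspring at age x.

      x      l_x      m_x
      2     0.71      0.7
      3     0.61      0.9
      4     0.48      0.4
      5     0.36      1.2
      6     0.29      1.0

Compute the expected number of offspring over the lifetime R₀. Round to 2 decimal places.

1.96

R₀ = Σ l_x m_x:
  age 2: 0.71 × 0.7 = 0.4970
  age 3: 0.61 × 0.9 = 0.5490
  age 4: 0.48 × 0.4 = 0.1920
  age 5: 0.36 × 1.2 = 0.4320
  age 6: 0.29 × 1.0 = 0.2900
R₀ = 0.4970 + 0.5490 + 0.1920 + 0.4320 + 0.2900 = 1.9600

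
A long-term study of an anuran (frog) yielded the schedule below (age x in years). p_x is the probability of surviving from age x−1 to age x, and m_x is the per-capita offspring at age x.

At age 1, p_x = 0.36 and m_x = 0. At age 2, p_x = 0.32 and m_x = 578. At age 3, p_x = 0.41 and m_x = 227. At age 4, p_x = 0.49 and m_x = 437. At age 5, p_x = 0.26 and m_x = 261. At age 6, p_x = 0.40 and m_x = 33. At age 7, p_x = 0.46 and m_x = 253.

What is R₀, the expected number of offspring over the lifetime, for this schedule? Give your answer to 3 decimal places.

Survivorship from birth: l_x = p_1·p_2·…·p_x.
  l_1 = 0.36000
  l_2 = 0.11520
  l_3 = 0.04723
  l_4 = 0.02314
  l_5 = 0.00602
  l_6 = 0.00241
  l_7 = 0.00111
R₀ = Σ l_x m_x:
  age 1: 0.36000 × 0 = 0.0000
  age 2: 0.11520 × 578 = 66.5856
  age 3: 0.04723 × 227 = 10.7212
  age 4: 0.02314 × 437 = 10.1122
  age 5: 0.00602 × 261 = 1.5712
  age 6: 0.00241 × 33 = 0.0795
  age 7: 0.00111 × 253 = 0.2808
R₀ = 0.0000 + 66.5856 + 10.7212 + 10.1122 + 1.5712 + 0.0795 + 0.2808 = 89.3506

89.351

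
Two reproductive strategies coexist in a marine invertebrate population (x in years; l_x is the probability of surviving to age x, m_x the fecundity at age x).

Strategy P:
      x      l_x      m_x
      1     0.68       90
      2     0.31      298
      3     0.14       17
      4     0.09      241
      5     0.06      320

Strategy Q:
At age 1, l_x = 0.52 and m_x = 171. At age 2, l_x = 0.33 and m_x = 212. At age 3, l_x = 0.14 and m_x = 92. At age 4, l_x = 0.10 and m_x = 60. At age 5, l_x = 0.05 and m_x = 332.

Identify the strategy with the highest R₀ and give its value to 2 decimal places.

196.85

Strategy P: R₀ = 0.68×90 + 0.31×298 + 0.14×17 + 0.09×241 + 0.06×320 = 196.8500
Strategy Q: R₀ = 0.52×171 + 0.33×212 + 0.14×92 + 0.10×60 + 0.05×332 = 194.3600
Highest R₀: strategy P with 196.8500.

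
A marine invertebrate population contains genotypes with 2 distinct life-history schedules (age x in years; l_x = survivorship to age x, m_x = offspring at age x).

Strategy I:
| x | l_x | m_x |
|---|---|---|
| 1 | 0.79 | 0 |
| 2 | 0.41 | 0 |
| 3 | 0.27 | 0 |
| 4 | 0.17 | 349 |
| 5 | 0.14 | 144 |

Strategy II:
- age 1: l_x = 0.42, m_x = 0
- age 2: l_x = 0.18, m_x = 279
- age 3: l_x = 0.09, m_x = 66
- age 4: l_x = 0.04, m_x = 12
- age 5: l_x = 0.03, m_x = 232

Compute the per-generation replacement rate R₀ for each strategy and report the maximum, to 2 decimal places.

79.49

Strategy I: R₀ = 0.79×0 + 0.41×0 + 0.27×0 + 0.17×349 + 0.14×144 = 79.4900
Strategy II: R₀ = 0.42×0 + 0.18×279 + 0.09×66 + 0.04×12 + 0.03×232 = 63.6000
Highest R₀: strategy I with 79.4900.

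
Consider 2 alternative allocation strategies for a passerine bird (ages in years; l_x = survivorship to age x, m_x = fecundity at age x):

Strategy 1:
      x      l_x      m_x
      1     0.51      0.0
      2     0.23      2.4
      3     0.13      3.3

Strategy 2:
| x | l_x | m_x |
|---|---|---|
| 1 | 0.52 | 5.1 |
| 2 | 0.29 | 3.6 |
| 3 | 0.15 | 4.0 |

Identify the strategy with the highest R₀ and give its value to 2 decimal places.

4.30

Strategy 1: R₀ = 0.51×0.0 + 0.23×2.4 + 0.13×3.3 = 0.9810
Strategy 2: R₀ = 0.52×5.1 + 0.29×3.6 + 0.15×4.0 = 4.2960
Highest R₀: strategy 2 with 4.2960.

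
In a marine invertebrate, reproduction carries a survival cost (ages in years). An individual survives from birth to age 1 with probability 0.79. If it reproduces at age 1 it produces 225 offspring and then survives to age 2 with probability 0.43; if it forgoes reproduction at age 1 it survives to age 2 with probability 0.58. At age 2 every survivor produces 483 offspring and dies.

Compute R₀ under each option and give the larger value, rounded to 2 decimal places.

341.83

breed at age 1: R₀ = 0.79 × (225 + 0.43 × 483) = 0.79 × 432.6900 = 341.8251
delay to age 2: R₀ = 0.79 × (0.58 × 483) = 0.79 × 280.1400 = 221.3106
Higher: breed at age 1 (341.8251).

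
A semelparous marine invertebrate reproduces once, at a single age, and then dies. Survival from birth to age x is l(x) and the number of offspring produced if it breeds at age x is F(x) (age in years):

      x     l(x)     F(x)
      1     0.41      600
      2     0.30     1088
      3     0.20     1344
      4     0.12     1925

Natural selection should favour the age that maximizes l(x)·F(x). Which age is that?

Expected offspring if breeding at age x = l(x) × F(x):
  age 1: 0.41 × 600 = 246.000
  age 2: 0.30 × 1088 = 326.400
  age 3: 0.20 × 1344 = 268.800
  age 4: 0.12 × 1925 = 231.000
Maximum at age 2 (326.400).

2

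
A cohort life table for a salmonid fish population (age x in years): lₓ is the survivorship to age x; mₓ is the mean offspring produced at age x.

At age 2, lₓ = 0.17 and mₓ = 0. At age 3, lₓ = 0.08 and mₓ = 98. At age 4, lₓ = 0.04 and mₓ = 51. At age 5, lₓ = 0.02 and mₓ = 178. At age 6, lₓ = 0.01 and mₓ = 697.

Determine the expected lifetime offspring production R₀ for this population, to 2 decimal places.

R₀ = Σ lₓ mₓ:
  age 2: 0.17 × 0 = 0.0000
  age 3: 0.08 × 98 = 7.8400
  age 4: 0.04 × 51 = 2.0400
  age 5: 0.02 × 178 = 3.5600
  age 6: 0.01 × 697 = 6.9700
R₀ = 0.0000 + 7.8400 + 2.0400 + 3.5600 + 6.9700 = 20.4100

20.41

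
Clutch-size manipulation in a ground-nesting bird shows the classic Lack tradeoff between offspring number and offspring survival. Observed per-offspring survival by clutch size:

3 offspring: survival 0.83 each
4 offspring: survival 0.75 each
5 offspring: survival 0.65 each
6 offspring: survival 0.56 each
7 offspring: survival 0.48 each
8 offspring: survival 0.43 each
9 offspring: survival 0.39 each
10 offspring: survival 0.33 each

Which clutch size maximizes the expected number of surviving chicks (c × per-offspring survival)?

9

Expected surviving chicks = c × s(c):
  c=3: 3 × 0.83 = 2.490
  c=4: 4 × 0.75 = 3.000
  c=5: 5 × 0.65 = 3.250
  c=6: 6 × 0.56 = 3.360
  c=7: 7 × 0.48 = 3.360
  c=8: 8 × 0.43 = 3.440
  c=9: 9 × 0.39 = 3.510
  c=10: 10 × 0.33 = 3.300
Maximum at c = 9 (3.510 surviving chicks).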